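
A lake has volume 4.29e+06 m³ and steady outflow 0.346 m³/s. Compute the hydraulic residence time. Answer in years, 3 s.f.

0.393 yr

Q = 0.346 m³/s × 3.156e+07 s/yr = 1.092e+07 m³/yr.
Hydraulic residence time τ = V/Q = 4.29e+06/1.092e+07 = 0.3929 yr.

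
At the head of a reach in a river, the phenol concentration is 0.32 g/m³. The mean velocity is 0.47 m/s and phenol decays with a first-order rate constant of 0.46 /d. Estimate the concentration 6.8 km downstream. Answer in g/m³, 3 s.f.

0.296 g/m³

Travel time t = 6.8 km / 0.47 m/s = 6800/0.47 = 1.447e+04 s = 0.1675 d.
First-order decay: C = 0.32·exp(−0.46·0.1675) = 0.32·0.9259 = 0.2963 g/m³.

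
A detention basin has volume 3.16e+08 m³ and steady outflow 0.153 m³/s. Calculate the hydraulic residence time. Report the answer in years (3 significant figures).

65.4 yr

Q = 0.153 m³/s × 3.156e+07 s/yr = 4.828e+06 m³/yr.
Hydraulic residence time τ = V/Q = 3.16e+08/4.828e+06 = 65.45 yr.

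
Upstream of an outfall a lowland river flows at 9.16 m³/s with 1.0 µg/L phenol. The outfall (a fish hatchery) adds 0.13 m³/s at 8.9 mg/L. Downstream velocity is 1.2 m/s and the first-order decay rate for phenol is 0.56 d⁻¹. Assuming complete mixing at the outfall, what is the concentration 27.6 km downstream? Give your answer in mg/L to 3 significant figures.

1.0 µg/L = 0.001 mg/L.
After complete mixing, C₀ = (0.13·8.9 + 9.16·0.001) / 9.29 = 0.1255 mg/L.
Travel time t = 2.76e+04 m / 1.2 m/s = 2.3e+04 s = 0.2662 d.
C = 0.1255·exp(−0.56·0.2662) = 0.1255·0.8615 = 0.1081 mg/L.

0.108 mg/L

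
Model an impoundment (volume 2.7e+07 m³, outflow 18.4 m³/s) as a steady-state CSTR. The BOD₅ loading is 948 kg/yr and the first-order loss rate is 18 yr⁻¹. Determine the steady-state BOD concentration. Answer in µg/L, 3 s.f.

0.889 µg/L

Outflow Q = 18.4 m³/s × 3.156e+07 s/yr = 5.807e+08 m³/yr.
Steady-state CSTR mass balance: W = Q·C + k·V·C, so C = W/(Q + kV).
Q + kV = 5.807e+08 + 18·2.7e+07 = 1.067e+09 m³/yr.
C = 948/1.067e+09 = 8.888e-07 kg/m³ = 0.0008888 mg/L = 0.8888 µg/L.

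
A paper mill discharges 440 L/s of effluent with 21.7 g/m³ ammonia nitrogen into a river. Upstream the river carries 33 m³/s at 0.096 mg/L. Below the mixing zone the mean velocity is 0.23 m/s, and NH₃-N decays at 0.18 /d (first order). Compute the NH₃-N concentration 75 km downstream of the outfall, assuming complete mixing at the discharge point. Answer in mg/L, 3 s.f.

0.193 mg/L

440 L/s = 0.44 m³/s.
After complete mixing, C₀ = (0.44·21.7 + 33·0.096) / 33.44 = 0.3803 mg/L.
Travel time t = 7.5e+04 m / 0.23 m/s = 3.261e+05 s = 3.774 d.
C = 0.3803·exp(−0.18·3.774) = 0.3803·0.5069 = 0.1928 mg/L.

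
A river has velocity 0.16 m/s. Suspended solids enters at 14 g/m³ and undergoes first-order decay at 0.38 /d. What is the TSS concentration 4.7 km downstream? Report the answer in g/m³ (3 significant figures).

12.3 g/m³

Travel time t = 4.7 km / 0.16 m/s = 4700/0.16 = 2.938e+04 s = 0.34 d.
First-order decay: C = 14·exp(−0.38·0.34) = 14·0.8788 = 12.3 g/m³.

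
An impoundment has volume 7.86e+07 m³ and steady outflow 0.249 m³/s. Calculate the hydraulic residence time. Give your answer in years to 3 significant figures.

Q = 0.249 m³/s × 3.156e+07 s/yr = 7.858e+06 m³/yr.
Hydraulic residence time τ = V/Q = 7.86e+07/7.858e+06 = 10 yr.

10.0 yr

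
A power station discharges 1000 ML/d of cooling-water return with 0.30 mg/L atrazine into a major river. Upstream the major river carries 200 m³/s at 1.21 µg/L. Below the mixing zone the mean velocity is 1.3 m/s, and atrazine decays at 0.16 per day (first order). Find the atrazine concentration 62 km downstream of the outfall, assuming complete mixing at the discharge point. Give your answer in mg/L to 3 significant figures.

1000 ML/d = 11.57 m³/s.
1.21 µg/L = 0.00121 mg/L.
After complete mixing, C₀ = (11.57·0.3 + 200·0.00121) / 211.6 = 0.01756 mg/L.
Travel time t = 6.2e+04 m / 1.3 m/s = 4.769e+04 s = 0.552 d.
C = 0.01756·exp(−0.16·0.552) = 0.01756·0.9155 = 0.01607 mg/L.

0.0161 mg/L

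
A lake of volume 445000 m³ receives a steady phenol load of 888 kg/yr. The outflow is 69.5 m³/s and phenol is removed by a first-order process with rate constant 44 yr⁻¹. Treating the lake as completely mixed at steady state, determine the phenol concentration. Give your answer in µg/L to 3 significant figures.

Outflow Q = 69.5 m³/s × 3.156e+07 s/yr = 2.193e+09 m³/yr.
Steady-state CSTR mass balance: W = Q·C + k·V·C, so C = W/(Q + kV).
Q + kV = 2.193e+09 + 44·445000 = 2.213e+09 m³/yr.
C = 888/2.213e+09 = 4.013e-07 kg/m³ = 0.0004013 mg/L = 0.4013 µg/L.

0.401 µg/L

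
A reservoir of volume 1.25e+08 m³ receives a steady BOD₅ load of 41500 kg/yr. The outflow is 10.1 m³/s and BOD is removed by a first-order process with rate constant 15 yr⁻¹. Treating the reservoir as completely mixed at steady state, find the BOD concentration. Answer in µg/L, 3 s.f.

Outflow Q = 10.1 m³/s × 3.156e+07 s/yr = 3.187e+08 m³/yr.
Steady-state CSTR mass balance: W = Q·C + k·V·C, so C = W/(Q + kV).
Q + kV = 3.187e+08 + 15·1.25e+08 = 2.194e+09 m³/yr.
C = 41500/2.194e+09 = 1.892e-05 kg/m³ = 0.01892 mg/L = 18.92 µg/L.

18.9 µg/L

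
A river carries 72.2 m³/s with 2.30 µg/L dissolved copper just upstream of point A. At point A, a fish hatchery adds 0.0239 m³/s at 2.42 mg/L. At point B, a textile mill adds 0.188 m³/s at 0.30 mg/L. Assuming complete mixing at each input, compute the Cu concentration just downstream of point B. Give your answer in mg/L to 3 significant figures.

0.00387 mg/L

2.30 µg/L = 0.0023 mg/L.
After input A: C = (72.2·0.0023 + 0.0239·2.42) / 72.22 = 0.0031 mg/L.
After input B: C = (72.22·0.0031 + 0.188·0.3) / 72.41 = 0.003871 mg/L.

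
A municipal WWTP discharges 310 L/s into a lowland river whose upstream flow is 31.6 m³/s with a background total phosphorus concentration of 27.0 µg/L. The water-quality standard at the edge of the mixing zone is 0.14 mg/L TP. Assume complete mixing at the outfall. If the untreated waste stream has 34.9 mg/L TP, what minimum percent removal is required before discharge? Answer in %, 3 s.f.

310 L/s = 0.31 m³/s.
27.0 µg/L = 0.027 mg/L.
Mass balance: 0.14·31.91 = 0.31·Cₑ + 31.6·0.027.
Cₑ = (4.467 − 0.8532) / 0.31 = 11.66 mg/L.
Required removal = 1 − 11.66/34.9 = 66.59 %.

66.6 %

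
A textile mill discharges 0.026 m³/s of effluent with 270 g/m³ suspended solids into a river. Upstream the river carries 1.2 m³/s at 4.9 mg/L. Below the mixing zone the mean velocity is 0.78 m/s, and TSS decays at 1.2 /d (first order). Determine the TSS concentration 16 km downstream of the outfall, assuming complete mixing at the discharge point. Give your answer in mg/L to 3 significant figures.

After complete mixing, C₀ = (0.026·270 + 1.2·4.9) / 1.226 = 10.52 mg/L.
Travel time t = 1.6e+04 m / 0.78 m/s = 2.051e+04 s = 0.2374 d.
C = 10.52·exp(−1.2·0.2374) = 10.52·0.7521 = 7.914 mg/L.

7.91 mg/L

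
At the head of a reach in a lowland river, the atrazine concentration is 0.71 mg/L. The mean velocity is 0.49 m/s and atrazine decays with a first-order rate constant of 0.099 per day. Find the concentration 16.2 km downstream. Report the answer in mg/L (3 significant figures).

Travel time t = 16.2 km / 0.49 m/s = 1.62e+04/0.49 = 3.306e+04 s = 0.3827 d.
First-order decay: C = 0.71·exp(−0.099·0.3827) = 0.71·0.9628 = 0.6836 mg/L.

0.684 mg/L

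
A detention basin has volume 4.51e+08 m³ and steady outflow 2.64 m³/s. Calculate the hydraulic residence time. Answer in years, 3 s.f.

Q = 2.64 m³/s × 3.156e+07 s/yr = 8.331e+07 m³/yr.
Hydraulic residence time τ = V/Q = 4.51e+08/8.331e+07 = 5.413 yr.

5.41 yr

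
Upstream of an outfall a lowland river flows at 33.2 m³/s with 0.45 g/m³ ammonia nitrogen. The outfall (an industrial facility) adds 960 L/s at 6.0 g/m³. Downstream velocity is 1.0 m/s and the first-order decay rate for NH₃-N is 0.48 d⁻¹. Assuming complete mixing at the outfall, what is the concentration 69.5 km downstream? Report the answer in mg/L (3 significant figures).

0.412 mg/L

960 L/s = 0.96 m³/s.
After complete mixing, C₀ = (0.96·6 + 33.2·0.45) / 34.16 = 0.606 mg/L.
Travel time t = 6.95e+04 m / 1.0 m/s = 6.95e+04 s = 0.8044 d.
C = 0.606·exp(−0.48·0.8044) = 0.606·0.6797 = 0.4119 mg/L.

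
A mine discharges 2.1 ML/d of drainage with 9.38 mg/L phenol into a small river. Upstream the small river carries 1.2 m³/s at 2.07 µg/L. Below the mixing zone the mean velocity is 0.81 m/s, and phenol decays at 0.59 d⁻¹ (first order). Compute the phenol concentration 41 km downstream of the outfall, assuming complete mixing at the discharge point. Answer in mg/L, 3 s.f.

2.1 ML/d = 0.02431 m³/s.
2.07 µg/L = 0.00207 mg/L.
After complete mixing, C₀ = (0.02431·9.38 + 1.2·0.00207) / 1.224 = 0.1882 mg/L.
Travel time t = 4.1e+04 m / 0.81 m/s = 5.062e+04 s = 0.5858 d.
C = 0.1882·exp(−0.59·0.5858) = 0.1882·0.7078 = 0.1332 mg/L.

0.133 mg/L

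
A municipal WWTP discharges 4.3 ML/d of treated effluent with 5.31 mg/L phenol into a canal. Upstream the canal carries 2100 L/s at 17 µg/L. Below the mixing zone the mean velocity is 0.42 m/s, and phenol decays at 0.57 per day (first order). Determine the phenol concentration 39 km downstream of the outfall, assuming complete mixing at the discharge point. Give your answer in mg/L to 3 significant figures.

4.3 ML/d = 0.04977 m³/s.
2100 L/s = 2.1 m³/s.
17 µg/L = 0.017 mg/L.
After complete mixing, C₀ = (0.04977·5.31 + 2.1·0.017) / 2.15 = 0.1395 mg/L.
Travel time t = 3.9e+04 m / 0.42 m/s = 9.286e+04 s = 1.075 d.
C = 0.1395·exp(−0.57·1.075) = 0.1395·0.5419 = 0.07562 mg/L.

0.0756 mg/L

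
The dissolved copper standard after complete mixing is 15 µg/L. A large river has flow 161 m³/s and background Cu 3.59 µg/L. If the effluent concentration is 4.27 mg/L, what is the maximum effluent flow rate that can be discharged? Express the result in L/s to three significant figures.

432 L/s

3.59 µg/L = 0.00359 mg/L.
15 µg/L = 0.015 mg/L.
Mass balance at complete mixing: C_std·(Q_w + Q_r) = Q_w·C_e + Q_r·C_b.
Rearranging, Q_w = Q_r·(C_std − C_b)/(C_e − C_std) = 161·(0.015 − 0.00359) / (4.27 − 0.015) = 0.4317 m³/s.
= 431.7 L/s.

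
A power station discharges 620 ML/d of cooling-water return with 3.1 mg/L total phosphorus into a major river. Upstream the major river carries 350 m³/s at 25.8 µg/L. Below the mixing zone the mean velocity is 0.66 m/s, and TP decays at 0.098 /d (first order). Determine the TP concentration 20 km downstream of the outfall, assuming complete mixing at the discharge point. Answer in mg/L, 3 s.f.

0.0846 mg/L

620 ML/d = 7.176 m³/s.
25.8 µg/L = 0.0258 mg/L.
After complete mixing, C₀ = (7.176·3.1 + 350·0.0258) / 357.2 = 0.08756 mg/L.
Travel time t = 2e+04 m / 0.66 m/s = 3.03e+04 s = 0.3507 d.
C = 0.08756·exp(−0.098·0.3507) = 0.08756·0.9662 = 0.0846 mg/L.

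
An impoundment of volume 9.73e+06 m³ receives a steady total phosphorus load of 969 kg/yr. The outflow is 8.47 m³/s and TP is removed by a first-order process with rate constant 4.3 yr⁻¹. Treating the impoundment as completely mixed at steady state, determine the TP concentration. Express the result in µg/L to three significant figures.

3.13 µg/L

Outflow Q = 8.47 m³/s × 3.156e+07 s/yr = 2.673e+08 m³/yr.
Steady-state CSTR mass balance: W = Q·C + k·V·C, so C = W/(Q + kV).
Q + kV = 2.673e+08 + 4.3·9.73e+06 = 3.091e+08 m³/yr.
C = 969/3.091e+08 = 3.135e-06 kg/m³ = 0.003135 mg/L = 3.135 µg/L.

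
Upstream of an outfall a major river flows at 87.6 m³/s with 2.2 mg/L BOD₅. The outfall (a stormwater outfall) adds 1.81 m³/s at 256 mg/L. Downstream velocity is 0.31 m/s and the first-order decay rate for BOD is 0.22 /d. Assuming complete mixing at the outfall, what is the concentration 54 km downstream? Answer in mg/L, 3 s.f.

After complete mixing, C₀ = (1.81·256 + 87.6·2.2) / 89.41 = 7.338 mg/L.
Travel time t = 5.4e+04 m / 0.31 m/s = 1.742e+05 s = 2.016 d.
C = 7.338·exp(−0.22·2.016) = 7.338·0.6418 = 4.709 mg/L.

4.71 mg/L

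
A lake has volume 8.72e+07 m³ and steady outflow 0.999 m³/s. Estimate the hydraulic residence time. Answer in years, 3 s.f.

2.77 yr

Q = 0.999 m³/s × 3.156e+07 s/yr = 3.153e+07 m³/yr.
Hydraulic residence time τ = V/Q = 8.72e+07/3.153e+07 = 2.766 yr.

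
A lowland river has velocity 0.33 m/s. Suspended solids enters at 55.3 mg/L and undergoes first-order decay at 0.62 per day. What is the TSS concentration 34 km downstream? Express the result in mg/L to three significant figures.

Travel time t = 34 km / 0.33 m/s = 3.4e+04/0.33 = 1.03e+05 s = 1.192 d.
First-order decay: C = 55.3·exp(−0.62·1.192) = 55.3·0.4774 = 26.4 mg/L.

26.4 mg/L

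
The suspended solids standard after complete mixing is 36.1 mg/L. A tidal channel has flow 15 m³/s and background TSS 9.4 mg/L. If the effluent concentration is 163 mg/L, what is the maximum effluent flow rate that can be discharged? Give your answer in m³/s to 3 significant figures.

3.16 m³/s

Mass balance at complete mixing: C_std·(Q_w + Q_r) = Q_w·C_e + Q_r·C_b.
Rearranging, Q_w = Q_r·(C_std − C_b)/(C_e − C_std) = 15·(36.1 − 9.4) / (163 − 36.1) = 3.156 m³/s.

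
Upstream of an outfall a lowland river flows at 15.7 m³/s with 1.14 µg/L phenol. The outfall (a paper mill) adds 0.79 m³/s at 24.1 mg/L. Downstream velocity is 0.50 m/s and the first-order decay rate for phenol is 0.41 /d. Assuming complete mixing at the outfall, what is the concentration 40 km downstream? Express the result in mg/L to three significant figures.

0.791 mg/L

1.14 µg/L = 0.00114 mg/L.
After complete mixing, C₀ = (0.79·24.1 + 15.7·0.00114) / 16.49 = 1.156 mg/L.
Travel time t = 4e+04 m / 0.50 m/s = 8e+04 s = 0.9259 d.
C = 1.156·exp(−0.41·0.9259) = 1.156·0.6841 = 0.7906 mg/L.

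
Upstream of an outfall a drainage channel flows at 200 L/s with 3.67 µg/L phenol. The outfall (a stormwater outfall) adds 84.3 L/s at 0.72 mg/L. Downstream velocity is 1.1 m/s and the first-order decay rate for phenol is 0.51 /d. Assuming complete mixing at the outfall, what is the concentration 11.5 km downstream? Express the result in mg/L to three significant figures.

84.3 L/s = 0.0843 m³/s.
200 L/s = 0.2 m³/s.
3.67 µg/L = 0.00367 mg/L.
After complete mixing, C₀ = (0.0843·0.72 + 0.2·0.00367) / 0.2843 = 0.2161 mg/L.
Travel time t = 1.15e+04 m / 1.1 m/s = 1.045e+04 s = 0.121 d.
C = 0.2161·exp(−0.51·0.121) = 0.2161·0.9402 = 0.2031 mg/L.

0.203 mg/L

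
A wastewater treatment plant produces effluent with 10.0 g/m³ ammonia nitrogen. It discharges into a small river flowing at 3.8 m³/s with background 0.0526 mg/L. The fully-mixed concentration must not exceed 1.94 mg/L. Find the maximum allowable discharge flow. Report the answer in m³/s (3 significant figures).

Mass balance at complete mixing: C_std·(Q_w + Q_r) = Q_w·C_e + Q_r·C_b.
Rearranging, Q_w = Q_r·(C_std − C_b)/(C_e − C_std) = 3.8·(1.94 − 0.0526) / (10 − 1.94) = 0.8898 m³/s.

0.890 m³/s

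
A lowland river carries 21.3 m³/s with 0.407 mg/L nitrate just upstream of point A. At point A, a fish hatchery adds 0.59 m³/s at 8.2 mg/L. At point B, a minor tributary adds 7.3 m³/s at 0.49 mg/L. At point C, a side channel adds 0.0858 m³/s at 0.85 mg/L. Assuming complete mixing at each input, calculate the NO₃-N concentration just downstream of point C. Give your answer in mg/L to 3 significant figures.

After input A: C = (21.3·0.407 + 0.59·8.2) / 21.89 = 0.617 mg/L.
After input B: C = (21.89·0.617 + 7.3·0.49) / 29.19 = 0.5853 mg/L.
After input C: C = (29.19·0.5853 + 0.0858·0.85) / 29.28 = 0.586 mg/L.

0.586 mg/L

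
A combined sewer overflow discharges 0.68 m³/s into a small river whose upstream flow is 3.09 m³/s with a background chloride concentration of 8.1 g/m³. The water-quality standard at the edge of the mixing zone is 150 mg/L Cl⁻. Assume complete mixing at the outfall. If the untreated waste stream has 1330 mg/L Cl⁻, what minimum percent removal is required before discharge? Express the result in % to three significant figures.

Mass balance: 150·3.77 = 0.68·Cₑ + 3.09·8.1.
Cₑ = (565.5 − 25.03) / 0.68 = 794.8 mg/L.
Required removal = 1 − 794.8/1330 = 40.24 %.

40.2 %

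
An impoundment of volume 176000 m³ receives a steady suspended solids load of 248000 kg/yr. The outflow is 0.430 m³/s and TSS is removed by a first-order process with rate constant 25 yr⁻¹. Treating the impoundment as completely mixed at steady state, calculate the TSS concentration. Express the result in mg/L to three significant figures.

Outflow Q = 0.430 m³/s × 3.156e+07 s/yr = 1.357e+07 m³/yr.
Steady-state CSTR mass balance: W = Q·C + k·V·C, so C = W/(Q + kV).
Q + kV = 1.357e+07 + 25·176000 = 1.797e+07 m³/yr.
C = 248000/1.797e+07 = 0.0138 kg/m³ = 13.8 mg/L.

13.8 mg/L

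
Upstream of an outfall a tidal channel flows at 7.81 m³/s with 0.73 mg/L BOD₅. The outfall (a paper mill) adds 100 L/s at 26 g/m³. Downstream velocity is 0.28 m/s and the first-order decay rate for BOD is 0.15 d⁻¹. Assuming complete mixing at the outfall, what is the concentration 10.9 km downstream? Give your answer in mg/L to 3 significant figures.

100 L/s = 0.1 m³/s.
After complete mixing, C₀ = (0.1·26 + 7.81·0.73) / 7.91 = 1.049 mg/L.
Travel time t = 1.09e+04 m / 0.28 m/s = 3.893e+04 s = 0.4506 d.
C = 1.049·exp(−0.15·0.4506) = 1.049·0.9346 = 0.9809 mg/L.

0.981 mg/L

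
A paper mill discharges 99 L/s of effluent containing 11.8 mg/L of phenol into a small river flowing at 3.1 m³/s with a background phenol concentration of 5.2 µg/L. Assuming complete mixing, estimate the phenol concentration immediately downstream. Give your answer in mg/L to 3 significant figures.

99 L/s = 0.099 m³/s.
5.2 µg/L = 0.0052 mg/L.
By mass balance at complete mixing, C = (0.099·11.8 + 3.1·0.0052) / (0.099 + 3.1) = 1.184/3.199 = 0.3702 mg/L.

0.370 mg/L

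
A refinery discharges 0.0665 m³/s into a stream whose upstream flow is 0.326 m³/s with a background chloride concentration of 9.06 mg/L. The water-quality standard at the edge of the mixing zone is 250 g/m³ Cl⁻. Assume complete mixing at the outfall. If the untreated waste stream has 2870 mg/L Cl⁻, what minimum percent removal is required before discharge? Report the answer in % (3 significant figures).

50.1 %

Mass balance: 250·0.3925 = 0.0665·Cₑ + 0.326·9.06.
Cₑ = (98.12 − 2.954) / 0.0665 = 1431 mg/L.
Required removal = 1 − 1431/2870 = 50.13 %.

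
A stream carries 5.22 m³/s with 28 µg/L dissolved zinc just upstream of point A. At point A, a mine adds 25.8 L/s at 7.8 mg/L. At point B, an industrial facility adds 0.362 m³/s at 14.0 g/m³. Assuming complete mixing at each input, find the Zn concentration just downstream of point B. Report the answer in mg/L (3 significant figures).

28 µg/L = 0.028 mg/L.
25.8 L/s = 0.0258 m³/s.
After input A: C = (5.22·0.028 + 0.0258·7.8) / 5.246 = 0.06622 mg/L.
After input B: C = (5.246·0.06622 + 0.362·14) / 5.608 = 0.9657 mg/L.

0.966 mg/L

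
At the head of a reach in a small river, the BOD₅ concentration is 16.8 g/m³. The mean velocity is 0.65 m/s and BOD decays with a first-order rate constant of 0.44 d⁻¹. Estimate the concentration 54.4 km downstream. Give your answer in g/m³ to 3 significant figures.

11.0 g/m³

Travel time t = 54.4 km / 0.65 m/s = 5.44e+04/0.65 = 8.369e+04 s = 0.9687 d.
First-order decay: C = 16.8·exp(−0.44·0.9687) = 16.8·0.653 = 10.97 g/m³.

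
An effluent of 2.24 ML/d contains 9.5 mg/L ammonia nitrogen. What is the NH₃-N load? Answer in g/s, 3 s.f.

2.24 ML/d = 0.02593 m³/s.
Mass flux = Q·C = 0.02593 m³/s × 9.5 g/m³ = 0.2463 g/s.

0.246 g/s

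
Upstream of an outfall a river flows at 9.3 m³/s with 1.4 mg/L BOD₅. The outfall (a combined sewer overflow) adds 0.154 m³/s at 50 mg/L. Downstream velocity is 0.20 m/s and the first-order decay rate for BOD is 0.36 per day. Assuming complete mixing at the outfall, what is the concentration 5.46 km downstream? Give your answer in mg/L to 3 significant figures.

After complete mixing, C₀ = (0.154·50 + 9.3·1.4) / 9.454 = 2.192 mg/L.
Travel time t = 5460 m / 0.20 m/s = 2.73e+04 s = 0.316 d.
C = 2.192·exp(−0.36·0.316) = 2.192·0.8925 = 1.956 mg/L.

1.96 mg/L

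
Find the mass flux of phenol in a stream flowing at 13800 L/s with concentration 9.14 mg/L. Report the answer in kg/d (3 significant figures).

10900 kg/d

13800 L/s = 13.8 m³/s.
Mass flux = Q·C = 13.8 m³/s × 9.14 g/m³ = 126.1 g/s.
= 126.1 g/s × 86.4 = 1.09e+04 kg/d.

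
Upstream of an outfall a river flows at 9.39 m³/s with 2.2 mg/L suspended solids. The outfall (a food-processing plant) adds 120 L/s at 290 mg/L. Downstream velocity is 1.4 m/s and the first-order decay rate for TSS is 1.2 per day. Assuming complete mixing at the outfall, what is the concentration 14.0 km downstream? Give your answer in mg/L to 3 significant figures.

120 L/s = 0.12 m³/s.
After complete mixing, C₀ = (0.12·290 + 9.39·2.2) / 9.51 = 5.832 mg/L.
Travel time t = 1.4e+04 m / 1.4 m/s = 1e+04 s = 0.1157 d.
C = 5.832·exp(−1.2·0.1157) = 5.832·0.8703 = 5.075 mg/L.

5.08 mg/L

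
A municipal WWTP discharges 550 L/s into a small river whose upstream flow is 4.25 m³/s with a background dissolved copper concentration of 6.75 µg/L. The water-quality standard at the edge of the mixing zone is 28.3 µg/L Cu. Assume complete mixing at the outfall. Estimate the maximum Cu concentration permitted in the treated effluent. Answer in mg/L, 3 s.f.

0.195 mg/L

550 L/s = 0.55 m³/s.
6.75 µg/L = 0.00675 mg/L.
28.3 µg/L = 0.0283 mg/L.
Mass balance: 0.0283·4.8 = 0.55·Cₑ + 4.25·0.00675.
Cₑ = (0.1358 − 0.02869) / 0.55 = 0.1948 mg/L.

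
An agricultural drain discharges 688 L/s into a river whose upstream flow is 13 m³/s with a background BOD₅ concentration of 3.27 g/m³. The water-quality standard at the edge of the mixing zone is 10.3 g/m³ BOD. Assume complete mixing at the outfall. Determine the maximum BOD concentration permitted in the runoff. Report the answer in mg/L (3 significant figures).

688 L/s = 0.688 m³/s.
Mass balance: 10.3·13.69 = 0.688·Cₑ + 13·3.27.
Cₑ = (141 − 42.51) / 0.688 = 143.1 mg/L.

143 mg/L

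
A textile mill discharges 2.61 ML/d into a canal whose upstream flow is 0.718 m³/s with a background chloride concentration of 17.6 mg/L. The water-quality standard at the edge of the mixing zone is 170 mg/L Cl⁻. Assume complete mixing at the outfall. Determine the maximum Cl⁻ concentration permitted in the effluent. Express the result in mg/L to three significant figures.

2.61 ML/d = 0.03021 m³/s.
Mass balance: 170·0.7482 = 0.03021·Cₑ + 0.718·17.6.
Cₑ = (127.2 − 12.64) / 0.03021 = 3792 mg/L.

3790 mg/L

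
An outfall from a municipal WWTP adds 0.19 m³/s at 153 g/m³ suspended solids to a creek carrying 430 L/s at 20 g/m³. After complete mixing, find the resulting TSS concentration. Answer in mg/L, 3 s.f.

430 L/s = 0.43 m³/s.
Flow-weighted mixing gives C = (0.19·153 + 0.43·20) / (0.19 + 0.43) = 37.67/0.62 = 60.76 mg/L.

60.8 mg/L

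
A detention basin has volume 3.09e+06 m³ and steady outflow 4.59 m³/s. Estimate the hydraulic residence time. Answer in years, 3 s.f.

Q = 4.59 m³/s × 3.156e+07 s/yr = 1.448e+08 m³/yr.
Hydraulic residence time τ = V/Q = 3.09e+06/1.448e+08 = 0.02133 yr.

0.0213 yr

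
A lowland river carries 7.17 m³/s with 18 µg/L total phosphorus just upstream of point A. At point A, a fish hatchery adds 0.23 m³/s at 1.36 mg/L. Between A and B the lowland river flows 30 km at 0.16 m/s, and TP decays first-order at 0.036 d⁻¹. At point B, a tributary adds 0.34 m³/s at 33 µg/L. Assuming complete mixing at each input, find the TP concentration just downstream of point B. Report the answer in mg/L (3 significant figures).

0.0542 mg/L

18 µg/L = 0.018 mg/L.
After input A: C = (7.17·0.018 + 0.23·1.36) / 7.4 = 0.05971 mg/L.
Over the 30 km reach to input B (t = 1.875e+05 s = 2.17 d), decay gives C = 0.05971·exp(−0.036·2.17) = 0.05522 mg/L.
33 µg/L = 0.033 mg/L.
After input B: C = (7.4·0.05522 + 0.34·0.033) / 7.74 = 0.05425 mg/L.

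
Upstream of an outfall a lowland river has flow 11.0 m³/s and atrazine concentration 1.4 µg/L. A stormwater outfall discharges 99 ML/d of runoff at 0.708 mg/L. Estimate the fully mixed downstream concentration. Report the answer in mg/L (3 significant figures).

99 ML/d = 1.146 m³/s.
1.4 µg/L = 0.0014 mg/L.
Conservation of mass across the mixing zone: C = (1.146·0.708 + 11·0.0014) / (1.146 + 11) = 0.8266/12.15 = 0.06806 mg/L.

0.0681 mg/L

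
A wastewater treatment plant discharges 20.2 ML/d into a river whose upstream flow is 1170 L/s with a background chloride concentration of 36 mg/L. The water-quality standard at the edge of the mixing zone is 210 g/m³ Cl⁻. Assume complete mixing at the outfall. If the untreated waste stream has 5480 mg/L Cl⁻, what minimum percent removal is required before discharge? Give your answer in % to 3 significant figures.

80.3 %

20.2 ML/d = 0.2338 m³/s.
1170 L/s = 1.17 m³/s.
Mass balance: 210·1.404 = 0.2338·Cₑ + 1.17·36.
Cₑ = (294.8 − 42.12) / 0.2338 = 1081 mg/L.
Required removal = 1 − 1081/5480 = 80.28 %.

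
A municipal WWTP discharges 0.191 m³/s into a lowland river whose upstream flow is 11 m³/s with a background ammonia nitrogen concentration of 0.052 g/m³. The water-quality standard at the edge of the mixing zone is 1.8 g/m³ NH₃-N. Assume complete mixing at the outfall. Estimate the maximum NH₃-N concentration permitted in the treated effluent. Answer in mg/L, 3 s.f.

102 mg/L

Mass balance: 1.8·11.19 = 0.191·Cₑ + 11·0.052.
Cₑ = (20.14 − 0.572) / 0.191 = 102.5 mg/L.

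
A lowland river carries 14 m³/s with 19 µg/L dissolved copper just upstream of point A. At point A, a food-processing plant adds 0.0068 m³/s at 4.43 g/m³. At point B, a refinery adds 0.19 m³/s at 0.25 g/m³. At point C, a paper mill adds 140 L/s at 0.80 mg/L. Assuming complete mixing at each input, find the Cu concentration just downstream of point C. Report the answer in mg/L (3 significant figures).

19 µg/L = 0.019 mg/L.
After input A: C = (14·0.019 + 0.0068·4.43) / 14.01 = 0.02114 mg/L.
After input B: C = (14.01·0.02114 + 0.19·0.25) / 14.2 = 0.0242 mg/L.
140 L/s = 0.14 m³/s.
After input C: C = (14.2·0.0242 + 0.14·0.8) / 14.34 = 0.03178 mg/L.

0.0318 mg/L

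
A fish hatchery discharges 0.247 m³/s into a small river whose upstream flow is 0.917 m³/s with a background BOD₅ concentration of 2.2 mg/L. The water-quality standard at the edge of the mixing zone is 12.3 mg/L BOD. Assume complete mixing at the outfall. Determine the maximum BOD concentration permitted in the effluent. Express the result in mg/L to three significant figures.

Mass balance: 12.3·1.164 = 0.247·Cₑ + 0.917·2.2.
Cₑ = (14.32 − 2.017) / 0.247 = 49.8 mg/L.

49.8 mg/L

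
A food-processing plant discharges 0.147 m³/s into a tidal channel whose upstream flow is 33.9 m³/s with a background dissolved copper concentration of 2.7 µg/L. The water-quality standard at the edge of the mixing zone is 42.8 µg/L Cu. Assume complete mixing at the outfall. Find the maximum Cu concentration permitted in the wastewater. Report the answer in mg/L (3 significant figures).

9.29 mg/L

2.7 µg/L = 0.0027 mg/L.
42.8 µg/L = 0.0428 mg/L.
Mass balance: 0.0428·34.05 = 0.147·Cₑ + 33.9·0.0027.
Cₑ = (1.457 − 0.09153) / 0.147 = 9.29 mg/L.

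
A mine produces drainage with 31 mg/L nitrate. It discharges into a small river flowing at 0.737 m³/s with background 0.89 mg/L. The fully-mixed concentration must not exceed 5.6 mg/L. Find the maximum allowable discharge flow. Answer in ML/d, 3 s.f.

11.8 ML/d

Mass balance at complete mixing: C_std·(Q_w + Q_r) = Q_w·C_e + Q_r·C_b.
Rearranging, Q_w = Q_r·(C_std − C_b)/(C_e − C_std) = 0.737·(5.6 − 0.89) / (31 − 5.6) = 0.1367 m³/s.
= 11.81 ML/d.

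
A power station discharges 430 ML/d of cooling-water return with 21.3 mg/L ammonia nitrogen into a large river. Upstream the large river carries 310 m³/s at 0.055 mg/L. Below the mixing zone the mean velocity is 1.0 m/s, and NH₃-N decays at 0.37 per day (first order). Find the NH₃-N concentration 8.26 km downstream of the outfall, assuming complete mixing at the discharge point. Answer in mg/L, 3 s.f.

430 ML/d = 4.977 m³/s.
After complete mixing, C₀ = (4.977·21.3 + 310·0.055) / 315 = 0.3907 mg/L.
Travel time t = 8260 m / 1.0 m/s = 8260 s = 0.0956 d.
C = 0.3907·exp(−0.37·0.0956) = 0.3907·0.9652 = 0.3771 mg/L.

0.377 mg/L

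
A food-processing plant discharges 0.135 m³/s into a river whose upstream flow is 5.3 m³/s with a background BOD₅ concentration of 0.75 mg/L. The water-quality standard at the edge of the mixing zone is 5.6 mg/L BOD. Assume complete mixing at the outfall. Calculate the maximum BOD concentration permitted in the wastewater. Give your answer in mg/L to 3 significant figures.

196 mg/L

Mass balance: 5.6·5.435 = 0.135·Cₑ + 5.3·0.75.
Cₑ = (30.44 − 3.975) / 0.135 = 196 mg/L.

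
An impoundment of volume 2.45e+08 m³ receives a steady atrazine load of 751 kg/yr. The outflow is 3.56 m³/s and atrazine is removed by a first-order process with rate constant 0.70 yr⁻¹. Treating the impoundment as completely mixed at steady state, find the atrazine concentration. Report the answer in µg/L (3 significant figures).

2.65 µg/L

Outflow Q = 3.56 m³/s × 3.156e+07 s/yr = 1.123e+08 m³/yr.
Steady-state CSTR mass balance: W = Q·C + k·V·C, so C = W/(Q + kV).
Q + kV = 1.123e+08 + 0.70·2.45e+08 = 2.838e+08 m³/yr.
C = 751/2.838e+08 = 2.646e-06 kg/m³ = 0.002646 mg/L = 2.646 µg/L.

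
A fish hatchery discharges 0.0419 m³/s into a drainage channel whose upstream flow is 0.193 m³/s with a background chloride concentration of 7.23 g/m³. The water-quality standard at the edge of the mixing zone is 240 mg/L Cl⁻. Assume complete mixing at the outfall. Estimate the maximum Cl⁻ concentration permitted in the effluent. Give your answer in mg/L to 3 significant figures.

Mass balance: 240·0.2349 = 0.0419·Cₑ + 0.193·7.23.
Cₑ = (56.38 − 1.395) / 0.0419 = 1312 mg/L.

1310 mg/L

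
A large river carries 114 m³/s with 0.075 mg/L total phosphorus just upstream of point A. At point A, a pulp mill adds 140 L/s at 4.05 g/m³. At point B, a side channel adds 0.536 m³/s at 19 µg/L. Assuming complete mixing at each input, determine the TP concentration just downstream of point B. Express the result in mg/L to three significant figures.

0.0796 mg/L

140 L/s = 0.14 m³/s.
After input A: C = (114·0.075 + 0.14·4.05) / 114.1 = 0.07988 mg/L.
19 µg/L = 0.019 mg/L.
After input B: C = (114.1·0.07988 + 0.536·0.019) / 114.7 = 0.07959 mg/L.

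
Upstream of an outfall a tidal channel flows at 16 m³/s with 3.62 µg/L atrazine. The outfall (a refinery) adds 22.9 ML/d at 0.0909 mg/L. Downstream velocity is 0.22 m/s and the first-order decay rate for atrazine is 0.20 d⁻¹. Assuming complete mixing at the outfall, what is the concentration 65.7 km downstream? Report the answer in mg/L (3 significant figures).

0.00253 mg/L

22.9 ML/d = 0.265 m³/s.
3.62 µg/L = 0.00362 mg/L.
After complete mixing, C₀ = (0.265·0.0909 + 16·0.00362) / 16.27 = 0.005042 mg/L.
Travel time t = 6.57e+04 m / 0.22 m/s = 2.986e+05 s = 3.456 d.
C = 0.005042·exp(−0.20·3.456) = 0.005042·0.5009 = 0.002526 mg/L.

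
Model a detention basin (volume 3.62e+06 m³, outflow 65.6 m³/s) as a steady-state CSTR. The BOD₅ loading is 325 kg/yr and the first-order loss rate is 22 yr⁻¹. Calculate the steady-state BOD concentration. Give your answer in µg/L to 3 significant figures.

Outflow Q = 65.6 m³/s × 3.156e+07 s/yr = 2.07e+09 m³/yr.
Steady-state CSTR mass balance: W = Q·C + k·V·C, so C = W/(Q + kV).
Q + kV = 2.07e+09 + 22·3.62e+06 = 2.15e+09 m³/yr.
C = 325/2.15e+09 = 1.512e-07 kg/m³ = 0.0001512 mg/L = 0.1512 µg/L.

0.151 µg/L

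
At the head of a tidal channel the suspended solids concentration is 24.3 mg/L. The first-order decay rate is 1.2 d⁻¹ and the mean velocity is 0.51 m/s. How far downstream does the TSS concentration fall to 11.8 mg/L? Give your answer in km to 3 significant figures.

From C = C₀·e^(−kt), t = ln(C₀/C)/k = ln(24.3/11.8)/1.2 = 0.7224/1.2 = 0.602 d.
Distance = v·t = 0.51 m/s × 5.201e+04 s = 2.653e+04 m = 26.53 km.

26.5 km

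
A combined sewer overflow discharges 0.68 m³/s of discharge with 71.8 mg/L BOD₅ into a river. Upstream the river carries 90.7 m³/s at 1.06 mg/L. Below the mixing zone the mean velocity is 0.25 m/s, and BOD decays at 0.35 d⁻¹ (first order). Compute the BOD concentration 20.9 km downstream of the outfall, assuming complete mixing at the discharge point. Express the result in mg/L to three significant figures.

After complete mixing, C₀ = (0.68·71.8 + 90.7·1.06) / 91.38 = 1.586 mg/L.
Travel time t = 2.09e+04 m / 0.25 m/s = 8.36e+04 s = 0.9676 d.
C = 1.586·exp(−0.35·0.9676) = 1.586·0.7127 = 1.131 mg/L.

1.13 mg/L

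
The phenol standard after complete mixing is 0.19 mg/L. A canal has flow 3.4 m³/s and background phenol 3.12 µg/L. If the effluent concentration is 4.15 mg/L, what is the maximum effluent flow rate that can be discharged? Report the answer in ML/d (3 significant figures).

3.12 µg/L = 0.00312 mg/L.
Mass balance at complete mixing: C_std·(Q_w + Q_r) = Q_w·C_e + Q_r·C_b.
Rearranging, Q_w = Q_r·(C_std − C_b)/(C_e − C_std) = 3.4·(0.19 − 0.00312) / (4.15 − 0.19) = 0.1605 m³/s.
= 13.86 ML/d.

13.9 ML/d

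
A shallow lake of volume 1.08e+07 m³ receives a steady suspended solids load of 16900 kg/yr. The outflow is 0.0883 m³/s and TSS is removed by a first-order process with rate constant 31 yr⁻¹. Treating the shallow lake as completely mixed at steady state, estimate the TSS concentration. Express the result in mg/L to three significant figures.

0.0501 mg/L

Outflow Q = 0.0883 m³/s × 3.156e+07 s/yr = 2.787e+06 m³/yr.
Steady-state CSTR mass balance: W = Q·C + k·V·C, so C = W/(Q + kV).
Q + kV = 2.787e+06 + 31·1.08e+07 = 3.376e+08 m³/yr.
C = 16900/3.376e+08 = 5.006e-05 kg/m³ = 0.05006 mg/L.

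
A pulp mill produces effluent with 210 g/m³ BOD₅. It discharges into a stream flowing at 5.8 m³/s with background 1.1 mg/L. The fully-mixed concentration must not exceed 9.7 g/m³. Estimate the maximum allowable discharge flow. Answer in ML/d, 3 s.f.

Mass balance at complete mixing: C_std·(Q_w + Q_r) = Q_w·C_e + Q_r·C_b.
Rearranging, Q_w = Q_r·(C_std − C_b)/(C_e − C_std) = 5.8·(9.7 − 1.1) / (210 − 9.7) = 0.249 m³/s.
= 21.52 ML/d.

21.5 ML/d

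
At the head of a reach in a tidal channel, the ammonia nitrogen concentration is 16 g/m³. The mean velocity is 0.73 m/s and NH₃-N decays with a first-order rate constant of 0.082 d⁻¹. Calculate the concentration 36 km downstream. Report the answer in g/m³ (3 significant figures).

Travel time t = 36 km / 0.73 m/s = 3.6e+04/0.73 = 4.932e+04 s = 0.5708 d.
First-order decay: C = 16·exp(−0.082·0.5708) = 16·0.9543 = 15.27 g/m³.

15.3 g/m³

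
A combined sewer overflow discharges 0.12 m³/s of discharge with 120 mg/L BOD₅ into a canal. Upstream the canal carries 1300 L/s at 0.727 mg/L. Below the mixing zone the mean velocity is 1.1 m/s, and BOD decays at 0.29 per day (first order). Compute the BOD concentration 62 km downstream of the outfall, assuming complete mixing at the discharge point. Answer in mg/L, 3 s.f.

1300 L/s = 1.3 m³/s.
After complete mixing, C₀ = (0.12·120 + 1.3·0.727) / 1.42 = 10.81 mg/L.
Travel time t = 6.2e+04 m / 1.1 m/s = 5.636e+04 s = 0.6524 d.
C = 10.81·exp(−0.29·0.6524) = 10.81·0.8276 = 8.944 mg/L.

8.94 mg/L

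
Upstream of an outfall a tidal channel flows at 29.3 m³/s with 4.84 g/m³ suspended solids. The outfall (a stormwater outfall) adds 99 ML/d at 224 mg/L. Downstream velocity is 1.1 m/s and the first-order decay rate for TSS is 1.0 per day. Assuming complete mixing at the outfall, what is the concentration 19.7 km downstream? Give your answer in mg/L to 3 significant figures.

10.6 mg/L

99 ML/d = 1.146 m³/s.
After complete mixing, C₀ = (1.146·224 + 29.3·4.84) / 30.45 = 13.09 mg/L.
Travel time t = 1.97e+04 m / 1.1 m/s = 1.791e+04 s = 0.2073 d.
C = 13.09·exp(−1.0·0.2073) = 13.09·0.8128 = 10.64 mg/L.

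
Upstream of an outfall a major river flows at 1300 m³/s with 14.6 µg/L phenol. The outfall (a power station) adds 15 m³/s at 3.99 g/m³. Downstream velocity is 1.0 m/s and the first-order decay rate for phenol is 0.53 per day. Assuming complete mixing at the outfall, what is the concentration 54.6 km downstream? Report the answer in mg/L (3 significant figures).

0.0429 mg/L

14.6 µg/L = 0.0146 mg/L.
After complete mixing, C₀ = (15·3.99 + 1300·0.0146) / 1315 = 0.05995 mg/L.
Travel time t = 5.46e+04 m / 1.0 m/s = 5.46e+04 s = 0.6319 d.
C = 0.05995·exp(−0.53·0.6319) = 0.05995·0.7154 = 0.04289 mg/L.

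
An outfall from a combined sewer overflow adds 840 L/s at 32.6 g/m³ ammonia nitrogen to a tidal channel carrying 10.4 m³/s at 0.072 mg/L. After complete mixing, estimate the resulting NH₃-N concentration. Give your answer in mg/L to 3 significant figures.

840 L/s = 0.84 m³/s.
Flow-weighted mixing gives C = (0.84·32.6 + 10.4·0.072) / (0.84 + 10.4) = 28.13/11.24 = 2.503 mg/L.

2.50 mg/L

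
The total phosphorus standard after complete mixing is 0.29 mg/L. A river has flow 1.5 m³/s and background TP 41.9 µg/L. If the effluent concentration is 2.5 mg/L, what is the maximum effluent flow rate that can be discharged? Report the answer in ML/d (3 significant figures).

14.5 ML/d

41.9 µg/L = 0.0419 mg/L.
Mass balance at complete mixing: C_std·(Q_w + Q_r) = Q_w·C_e + Q_r·C_b.
Rearranging, Q_w = Q_r·(C_std − C_b)/(C_e − C_std) = 1.5·(0.29 − 0.0419) / (2.5 − 0.29) = 0.1684 m³/s.
= 14.55 ML/d.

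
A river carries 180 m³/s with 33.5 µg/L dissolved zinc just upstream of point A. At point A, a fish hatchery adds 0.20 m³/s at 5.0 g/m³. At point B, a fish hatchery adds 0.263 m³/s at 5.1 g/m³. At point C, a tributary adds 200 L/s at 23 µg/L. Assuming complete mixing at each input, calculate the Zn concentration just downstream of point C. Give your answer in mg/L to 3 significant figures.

33.5 µg/L = 0.0335 mg/L.
After input A: C = (180·0.0335 + 0.2·5) / 180.2 = 0.03901 mg/L.
After input B: C = (180.2·0.03901 + 0.263·5.1) / 180.5 = 0.04639 mg/L.
200 L/s = 0.2 m³/s.
23 µg/L = 0.023 mg/L.
After input C: C = (180.5·0.04639 + 0.2·0.023) / 180.7 = 0.04636 mg/L.

0.0464 mg/L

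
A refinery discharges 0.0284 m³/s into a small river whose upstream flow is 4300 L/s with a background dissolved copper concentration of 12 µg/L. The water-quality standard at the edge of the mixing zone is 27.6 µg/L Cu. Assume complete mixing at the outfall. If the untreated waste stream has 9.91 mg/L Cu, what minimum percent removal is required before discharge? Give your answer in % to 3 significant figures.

4300 L/s = 4.3 m³/s.
12 µg/L = 0.012 mg/L.
27.6 µg/L = 0.0276 mg/L.
Mass balance: 0.0276·4.328 = 0.0284·Cₑ + 4.3·0.012.
Cₑ = (0.1195 − 0.0516) / 0.0284 = 2.39 mg/L.
Required removal = 1 − 2.39/9.91 = 75.89 %.

75.9 %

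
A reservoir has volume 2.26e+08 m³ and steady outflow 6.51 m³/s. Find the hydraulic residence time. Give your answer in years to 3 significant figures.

1.10 yr

Q = 6.51 m³/s × 3.156e+07 s/yr = 2.054e+08 m³/yr.
Hydraulic residence time τ = V/Q = 2.26e+08/2.054e+08 = 1.1 yr.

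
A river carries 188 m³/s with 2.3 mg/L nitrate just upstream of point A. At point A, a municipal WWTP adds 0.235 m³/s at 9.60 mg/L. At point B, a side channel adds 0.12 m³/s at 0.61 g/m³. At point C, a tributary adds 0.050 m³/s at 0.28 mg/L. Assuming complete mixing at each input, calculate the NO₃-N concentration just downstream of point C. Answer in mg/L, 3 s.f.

After input A: C = (188·2.3 + 0.235·9.6) / 188.2 = 2.309 mg/L.
After input B: C = (188.2·2.309 + 0.12·0.61) / 188.4 = 2.308 mg/L.
After input C: C = (188.4·2.308 + 0.05·0.28) / 188.4 = 2.307 mg/L.

2.31 mg/L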